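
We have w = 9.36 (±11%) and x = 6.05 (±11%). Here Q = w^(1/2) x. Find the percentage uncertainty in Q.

Each factor contributes (exponent × relative error)² to (δQ/Q)²:
  (½·δw/w)² = (0.5×0.110)² = 0.00302;  (1·δx/x)² = (1×0.110)² = 0.0121
δQ/Q = √(0.0151) = 0.123

12.3%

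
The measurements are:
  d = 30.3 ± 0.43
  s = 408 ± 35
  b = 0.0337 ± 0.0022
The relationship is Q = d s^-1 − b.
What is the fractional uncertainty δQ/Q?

0.168

Let p = d·s^-1 = 0.0743. δp/p = √((1·δd/d)² + (-1·δs/s)²) = √(0.000201 + 0.00736) = 0.0870, so δp = 0.00646.
Q = p − b: δQ = √(δp² + δb²) = √(4.17e-05 + 4.84e-06) = 0.00682
Q = 0.0406, so δQ/Q = 0.00682/0.0406 = 0.168.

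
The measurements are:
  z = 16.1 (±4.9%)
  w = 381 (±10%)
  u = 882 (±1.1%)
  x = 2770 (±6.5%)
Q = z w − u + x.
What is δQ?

Let p = z·w = 6130. δp/p = √((1·δz/z)² + (1·δw/w)²) = √(0.00240 + 0.0100) = 0.111, so δp = 683.
Q = p − u + x: δQ = √(δp² + δu² + δx²) = √(4.67e+05 + 94.1 + 32400) = 706

706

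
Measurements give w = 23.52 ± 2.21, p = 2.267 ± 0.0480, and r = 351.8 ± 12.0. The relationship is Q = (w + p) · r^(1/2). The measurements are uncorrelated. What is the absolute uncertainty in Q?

42.3

Let u = w + p = 25.79. δu = √(δw² + δp²) = √(4.88 + 0.00230) = 2.21, so δu/u = 0.0857.
Q is then a monomial in u, r:
δQ/Q = √((δu/u)² + (½·δr/r)²) = √(0.00735 + 0.000291) = 0.0874
Q = 483.7, so δQ = 0.0874 × 483.7 = 42.3.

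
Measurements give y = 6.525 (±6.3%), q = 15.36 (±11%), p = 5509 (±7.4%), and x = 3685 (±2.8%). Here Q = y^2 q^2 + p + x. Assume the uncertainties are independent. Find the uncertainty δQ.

2580

Let w = y^2·q^2 = 10040. δw/w = √((2·δy/y)² + (2·δq/q)²) = √(0.0159 + 0.0484) = 0.254, so δw = 2550.
Q = w + p + x: δQ = √(δw² + δp² + δx²) = √(6.49e+06 + 1.66e+05 + 10600) = 2580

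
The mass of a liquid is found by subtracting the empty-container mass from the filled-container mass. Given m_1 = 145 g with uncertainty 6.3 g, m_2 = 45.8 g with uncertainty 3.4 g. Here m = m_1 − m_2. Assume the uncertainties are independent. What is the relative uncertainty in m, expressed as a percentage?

Each term contributes (cᵢ δxᵢ)² to (δm)²:
  (δm_1)² = 39.7;  (δm_2)² = 11.6
δm = √(51.2) = 7.16 g
m = 99.2 g, so δm/m = 7.16/99.2 = 0.0722.

7.22%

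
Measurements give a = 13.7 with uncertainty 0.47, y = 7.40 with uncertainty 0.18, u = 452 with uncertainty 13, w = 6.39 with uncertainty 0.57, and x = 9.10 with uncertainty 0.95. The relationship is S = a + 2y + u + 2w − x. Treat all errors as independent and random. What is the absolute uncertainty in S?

Sums and differences: (δS)² = Σ (cᵢ δxᵢ)².
  (δa)² = 0.221;  (2·δy)² = 0.130;  (δu)² = 169;  (2·δw)² = 1.30;  (δx)² = 0.902
δS = √(172) = 13.1

13.1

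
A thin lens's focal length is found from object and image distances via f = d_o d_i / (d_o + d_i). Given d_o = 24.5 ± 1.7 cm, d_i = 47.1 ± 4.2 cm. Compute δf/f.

∂f/∂d_o = (d_i/(d_o+d_i))² = 0.433;  ∂f/∂d_i = (d_o/(d_o+d_i))² = 0.117
δf = √((∂f/∂d_o · δd_o)² + (∂f/∂d_i · δd_i)²) = √(0.541 + 0.242) = 0.885 cm
f = 16.1 cm, so δf/f = 0.885/16.1 = 0.0549.

0.0549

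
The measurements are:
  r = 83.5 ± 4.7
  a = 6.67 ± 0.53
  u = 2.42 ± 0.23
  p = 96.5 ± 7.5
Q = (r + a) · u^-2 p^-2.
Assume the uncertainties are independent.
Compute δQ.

Let w = r + a = 90.2. δw = √(δr² + δa²) = √(22.1 + 0.281) = 4.73, so δw/w = 0.0525.
Q is then a monomial in w, u, p:
δQ/Q = √((δw/w)² + (-2·δu/u)² + (-2·δp/p)²) = √(0.00275 + 0.0361 + 0.0242) = 0.251
Q = 0.00165, so δQ = 0.251 × 0.00165 = 0.000415.

0.000415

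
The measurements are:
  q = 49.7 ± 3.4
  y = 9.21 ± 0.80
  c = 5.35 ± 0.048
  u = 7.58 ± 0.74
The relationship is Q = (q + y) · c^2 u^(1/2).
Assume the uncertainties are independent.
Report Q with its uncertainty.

4640 ± 366

Let w = q + y = 58.9. δw = √(δq² + δy²) = √(11.6 + 0.640) = 3.49, so δw/w = 0.0593.
Q is then a monomial in w, c, u:
δQ/Q = √((δw/w)² + (2·δc/c)² + (½·δu/u)²) = √(0.00352 + 0.000322 + 0.00238) = 0.0789
Q = 4640, so δQ = 0.0789 × 4640 = 366.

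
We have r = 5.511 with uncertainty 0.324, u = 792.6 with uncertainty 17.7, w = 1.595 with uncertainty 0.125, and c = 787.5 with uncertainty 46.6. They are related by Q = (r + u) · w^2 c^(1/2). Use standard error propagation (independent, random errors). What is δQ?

Let h = r + u = 798.1. δh = √(δr² + δu²) = √(0.105 + 313) = 17.7, so δh/h = 0.0222.
Q is then a monomial in h, w, c:
δQ/Q = √((δh/h)² + (2·δw/w)² + (½·δc/c)²) = √(0.000492 + 0.0246 + 0.000875) = 0.161
Q = 56980, so δQ = 0.161 × 56980 = 9180.

9180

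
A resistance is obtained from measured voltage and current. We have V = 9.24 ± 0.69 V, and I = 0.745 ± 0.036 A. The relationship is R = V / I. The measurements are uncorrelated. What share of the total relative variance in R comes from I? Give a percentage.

29.5%

(δR/R)² = (1·δV/V)² + (-1·δI/I)²
  V term: (1×0.0747)² = 0.00558
  I term: (-1×0.0483)² = 0.00234
Total = 0.00791. Share from I = 0.00234/0.00791 = 0.295.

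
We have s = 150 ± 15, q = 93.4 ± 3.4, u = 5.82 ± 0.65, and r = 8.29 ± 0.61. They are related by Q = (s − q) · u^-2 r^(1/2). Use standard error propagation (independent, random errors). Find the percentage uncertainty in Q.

35.4%

Let w = s − q = 56.6. δw = √(δs² + δq²) = √(225 + 11.6) = 15.4, so δw/w = 0.272.
Q is then a monomial in w, u, r:
δQ/Q = √((δw/w)² + (-2·δu/u)² + (½·δr/r)²) = √(0.0738 + 0.0499 + 0.00135) = 0.354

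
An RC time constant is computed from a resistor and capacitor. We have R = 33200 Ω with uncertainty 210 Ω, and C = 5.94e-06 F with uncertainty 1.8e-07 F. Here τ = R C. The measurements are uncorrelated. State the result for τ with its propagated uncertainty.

0.197 ± 0.00610 s

For a monomial τ ∝ R, C, fractional errors add in quadrature:
  (1·δR/R)² = (1×0.00633)² = 4e-05;  (1·δC/C)² = (1×0.0303)² = 0.000918
δτ/τ = √(0.000958) = 0.0310
τ = 0.197 s, so δτ = 0.0310 × 0.197 = 0.00610 s.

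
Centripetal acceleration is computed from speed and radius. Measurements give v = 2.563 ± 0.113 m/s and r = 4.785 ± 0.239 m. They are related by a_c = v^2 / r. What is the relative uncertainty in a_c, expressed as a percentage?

Since a_c is a product/quotient, work with relative uncertainties:
  (2·δv/v)² = (2×0.0441)² = 0.00778;  (-1·δr/r)² = (-1×0.0499)² = 0.00249
δa_c/a_c = √(0.0103) = 0.101

10.1%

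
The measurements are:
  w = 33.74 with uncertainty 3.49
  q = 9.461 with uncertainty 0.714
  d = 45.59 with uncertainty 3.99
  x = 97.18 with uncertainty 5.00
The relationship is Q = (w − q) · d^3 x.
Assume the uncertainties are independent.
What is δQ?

Let u = w − q = 24.28. δu = √(δw² + δq²) = √(12.2 + 0.510) = 3.56, so δu/u = 0.147.
Q is then a monomial in u, d, x:
δQ/Q = √((δu/u)² + (3·δd/d)² + (1·δx/x)²) = √(0.0215 + 0.0689 + 0.00265) = 0.305
Q = 2.236e+08, so δQ = 0.305 × 2.236e+08 = 6.82e+07.

6.82e+07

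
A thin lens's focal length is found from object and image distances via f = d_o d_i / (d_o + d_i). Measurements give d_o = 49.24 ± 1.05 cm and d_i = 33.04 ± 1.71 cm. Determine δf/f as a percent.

3.21%

∂f/∂d_o = (d_i/(d_o+d_i))² = 0.161;  ∂f/∂d_i = (d_o/(d_o+d_i))² = 0.358
δf = √((∂f/∂d_o · δd_o)² + (∂f/∂d_i · δd_i)²) = √(0.0287 + 0.375) = 0.635 cm
f = 19.77 cm, so δf/f = 0.635/19.77 = 0.0321.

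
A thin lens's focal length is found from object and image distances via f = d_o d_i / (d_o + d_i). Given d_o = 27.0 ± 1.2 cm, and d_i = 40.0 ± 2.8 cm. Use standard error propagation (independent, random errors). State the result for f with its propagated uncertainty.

∂f/∂d_o = (d_i/(d_o+d_i))² = 0.356;  ∂f/∂d_i = (d_o/(d_o+d_i))² = 0.162
δf = √((∂f/∂d_o · δd_o)² + (∂f/∂d_i · δd_i)²) = √(0.183 + 0.207) = 0.624 cm
f = 16.1 cm.

16.1 ± 0.624 cm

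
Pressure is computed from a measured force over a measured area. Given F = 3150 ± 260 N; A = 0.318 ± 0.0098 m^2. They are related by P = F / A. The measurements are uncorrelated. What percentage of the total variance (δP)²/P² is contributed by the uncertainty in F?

87.8%

(δP/P)² = (1·δF/F)² + (-1·δA/A)²
  F term: (1×0.0825)² = 0.00681
  A term: (-1×0.0308)² = 0.000950
Total = 0.00776. Share from F = 0.00681/0.00776 = 0.878.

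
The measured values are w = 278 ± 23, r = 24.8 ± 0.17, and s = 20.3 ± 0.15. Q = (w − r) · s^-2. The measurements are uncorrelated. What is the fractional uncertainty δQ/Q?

Let u = w − r = 253. δu = √(δw² + δr²) = √(529 + 0.0289) = 23.0, so δu/u = 0.0908.
Q is then a monomial in u, s:
δQ/Q = √((δu/u)² + (-2·δs/s)²) = √(0.00825 + 0.000218) = 0.0920

0.0920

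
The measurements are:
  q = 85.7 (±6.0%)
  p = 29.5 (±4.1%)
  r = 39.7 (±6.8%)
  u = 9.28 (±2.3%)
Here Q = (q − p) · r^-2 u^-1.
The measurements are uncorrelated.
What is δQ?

0.000641

Let w = q − p = 56.2. δw = √(δq² + δp²) = √(26.4 + 1.46) = 5.28, so δw/w = 0.0940.
Q is then a monomial in w, r, u:
δQ/Q = √((δw/w)² + (-2·δr/r)² + (-1·δu/u)²) = √(0.00883 + 0.0185 + 0.000529) = 0.167
Q = 0.00384, so δQ = 0.167 × 0.00384 = 0.000641.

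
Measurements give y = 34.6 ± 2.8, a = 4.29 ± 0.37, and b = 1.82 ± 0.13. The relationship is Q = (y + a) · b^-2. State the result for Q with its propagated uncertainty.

Let u = y + a = 38.9. δu = √(δy² + δa²) = √(7.84 + 0.137) = 2.82, so δu/u = 0.0726.
Q is then a monomial in u, b:
δQ/Q = √((δu/u)² + (-2·δb/b)²) = √(0.00527 + 0.0204) = 0.160
Q = 11.7, so δQ = 0.160 × 11.7 = 1.88.

11.7 ± 1.88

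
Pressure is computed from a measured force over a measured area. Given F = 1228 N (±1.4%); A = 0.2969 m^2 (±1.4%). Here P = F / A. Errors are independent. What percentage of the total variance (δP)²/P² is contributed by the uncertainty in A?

(δP/P)² = (1·δF/F)² + (-1·δA/A)²
  F term: (1×0.0140)² = 0.000196
  A term: (-1×0.0140)² = 0.000196
Total = 0.000392. Share from A = 0.000196/0.000392 = 0.500.

50.0%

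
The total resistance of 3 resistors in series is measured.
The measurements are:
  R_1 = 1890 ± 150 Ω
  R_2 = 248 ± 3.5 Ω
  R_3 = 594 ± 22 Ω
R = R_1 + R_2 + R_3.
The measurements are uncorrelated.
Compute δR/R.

For a sum/difference, combine absolute errors in quadrature:
  (δR_1)² = 22500;  (δR_2)² = 12.2;  (δR_3)² = 484
δR = √(23000) = 152 Ω
R = 2730 Ω, so δR/R = 152/2730 = 0.0555.

0.0555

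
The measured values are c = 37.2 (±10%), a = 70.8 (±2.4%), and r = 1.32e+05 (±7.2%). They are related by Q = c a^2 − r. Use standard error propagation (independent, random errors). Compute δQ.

22800

Let p = c·a^2 = 1.86e+05. δp/p = √((1·δc/c)² + (2·δa/a)²) = √(0.0100 + 0.00230) = 0.111, so δp = 20700.
Q = p − r: δQ = √(δp² + δr²) = √(4.28e+08 + 9.03e+07) = 22800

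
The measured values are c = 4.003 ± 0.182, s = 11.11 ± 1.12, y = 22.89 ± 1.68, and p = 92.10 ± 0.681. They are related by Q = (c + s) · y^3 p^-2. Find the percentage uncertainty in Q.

23.3%

Let u = c + s = 15.11. δu = √(δc² + δs²) = √(0.0331 + 1.25) = 1.13, so δu/u = 0.0751.
Q is then a monomial in u, y, p:
δQ/Q = √((δu/u)² + (3·δy/y)² + (-2·δp/p)²) = √(0.00564 + 0.0485 + 0.000219) = 0.233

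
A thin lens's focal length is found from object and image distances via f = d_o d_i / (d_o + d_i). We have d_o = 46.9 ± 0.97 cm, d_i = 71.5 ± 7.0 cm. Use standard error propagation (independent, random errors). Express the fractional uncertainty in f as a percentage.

4.07%

∂f/∂d_o = (d_i/(d_o+d_i))² = 0.365;  ∂f/∂d_i = (d_o/(d_o+d_i))² = 0.157
δf = √((∂f/∂d_o · δd_o)² + (∂f/∂d_i · δd_i)²) = √(0.125 + 1.21) = 1.15 cm
f = 28.3 cm, so δf/f = 1.15/28.3 = 0.0407.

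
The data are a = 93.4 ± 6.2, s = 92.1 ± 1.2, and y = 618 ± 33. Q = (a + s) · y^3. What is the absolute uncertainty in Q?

Let u = a + s = 186. δu = √(δa² + δs²) = √(38.4 + 1.44) = 6.32, so δu/u = 0.0340.
Q is then a monomial in u, y:
δQ/Q = √((δu/u)² + (3·δy/y)²) = √(0.00116 + 0.0257) = 0.164
Q = 4.38e+10, so δQ = 0.164 × 4.38e+10 = 7.17e+09.

7.17e+09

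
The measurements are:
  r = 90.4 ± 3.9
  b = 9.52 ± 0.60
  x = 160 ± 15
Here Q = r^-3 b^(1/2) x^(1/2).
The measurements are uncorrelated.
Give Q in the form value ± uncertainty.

Q is a product of powers, so relative uncertainties combine in quadrature:
  (-3·δr/r)² = (-3×0.0431)² = 0.0168;  (½·δb/b)² = (0.5×0.0630)² = 0.000993;  (½·δx/x)² = (0.5×0.0938)² = 0.00220
δQ/Q = √(0.0199) = 0.141
Q = 5.28e-05, so δQ = 0.141 × 5.28e-05 = 7.46e-06.

(5.28 ± 0.746) × 10^-5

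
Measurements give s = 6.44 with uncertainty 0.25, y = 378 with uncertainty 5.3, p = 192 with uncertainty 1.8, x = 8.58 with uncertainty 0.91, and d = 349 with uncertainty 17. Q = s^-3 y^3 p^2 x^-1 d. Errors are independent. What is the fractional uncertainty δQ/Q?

0.171

For a monomial Q ∝ s^-3, y^3, p^2, x^-1, d, fractional errors add in quadrature:
  (-3·δs/s)² = (-3×0.0388)² = 0.0136;  (3·δy/y)² = (3×0.0140)² = 0.00177;  (2·δp/p)² = (2×0.00937)² = 0.000352;  (-1·δx/x)² = (-1×0.106)² = 0.0112;  (1·δd/d)² = (1×0.0487)² = 0.00237
δQ/Q = √(0.0293) = 0.171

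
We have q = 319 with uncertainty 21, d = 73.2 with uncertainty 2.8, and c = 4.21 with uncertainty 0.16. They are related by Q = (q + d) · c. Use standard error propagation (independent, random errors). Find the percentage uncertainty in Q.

6.60%

Let u = q + d = 392. δu = √(δq² + δd²) = √(441 + 7.84) = 21.2, so δu/u = 0.0540.
Q is then a monomial in u, c:
δQ/Q = √((δu/u)² + (1·δc/c)²) = √(0.00292 + 0.00144) = 0.0660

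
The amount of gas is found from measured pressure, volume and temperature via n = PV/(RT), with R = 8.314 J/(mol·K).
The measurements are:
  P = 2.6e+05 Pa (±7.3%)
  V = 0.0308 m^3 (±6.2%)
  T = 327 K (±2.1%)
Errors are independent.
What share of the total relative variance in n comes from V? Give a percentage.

40.0%

(δn/n)² = (1·δP/P)² + (1·δV/V)² + (-1·δT/T)²
  P term: (1×0.0730)² = 0.00533
  V term: (1×0.0620)² = 0.00384
  T term: (-1×0.0210)² = 0.000441
Total = 0.00961. Share from V = 0.00384/0.00961 = 0.400.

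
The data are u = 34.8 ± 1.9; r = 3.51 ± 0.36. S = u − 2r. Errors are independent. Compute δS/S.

0.0731

S is a linear combination, so absolute uncertainties add in quadrature:
  (δu)² = 3.61;  (2·δr)² = 0.518
δS = √(4.13) = 2.03
S = 27.8, so δS/S = 2.03/27.8 = 0.0731.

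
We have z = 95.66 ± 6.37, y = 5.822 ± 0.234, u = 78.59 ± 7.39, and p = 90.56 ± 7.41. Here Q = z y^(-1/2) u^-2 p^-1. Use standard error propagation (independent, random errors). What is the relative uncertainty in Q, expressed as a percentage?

Since Q is a product/quotient, work with relative uncertainties:
  (1·δz/z)² = (1×0.0666)² = 0.00443;  (−½·δy/y)² = (-0.5×0.0402)² = 0.000404;  (-2·δu/u)² = (-2×0.0940)² = 0.0354;  (-1·δp/p)² = (-1×0.0818)² = 0.00670
δQ/Q = √(0.0469) = 0.217

21.7%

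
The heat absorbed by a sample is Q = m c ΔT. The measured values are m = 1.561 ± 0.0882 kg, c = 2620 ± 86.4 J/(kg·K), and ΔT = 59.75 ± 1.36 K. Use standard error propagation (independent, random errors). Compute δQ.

16900 J

Q is a product of powers, so relative uncertainties combine in quadrature:
  (1·δm/m)² = (1×0.0565)² = 0.00319;  (1·δc/c)² = (1×0.0330)² = 0.00109;  (1·δΔT/ΔT)² = (1×0.0228)² = 0.000518
δQ/Q = √(0.00480) = 0.0693
Q = 244400 J, so δQ = 0.0693 × 244400 = 16900 J.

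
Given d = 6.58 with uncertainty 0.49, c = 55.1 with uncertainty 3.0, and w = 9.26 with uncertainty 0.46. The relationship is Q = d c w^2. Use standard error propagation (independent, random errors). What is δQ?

Each factor contributes (exponent × relative error)² to (δQ/Q)²:
  (1·δd/d)² = (1×0.0745)² = 0.00555;  (1·δc/c)² = (1×0.0544)² = 0.00296;  (2·δw/w)² = (2×0.0497)² = 0.00987
δQ/Q = √(0.0184) = 0.136
Q = 31100, so δQ = 0.136 × 31100 = 4210.

4210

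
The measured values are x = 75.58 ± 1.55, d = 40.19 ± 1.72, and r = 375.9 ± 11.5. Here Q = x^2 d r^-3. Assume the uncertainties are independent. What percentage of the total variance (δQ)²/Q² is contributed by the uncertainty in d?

(δQ/Q)² = (2·δx/x)² + (1·δd/d)² + (-3·δr/r)²
  x term: (2×0.0205)² = 0.00168
  d term: (1×0.0428)² = 0.00183
  r term: (-3×0.0306)² = 0.00842
Total = 0.0119. Share from d = 0.00183/0.0119 = 0.153.

15.3%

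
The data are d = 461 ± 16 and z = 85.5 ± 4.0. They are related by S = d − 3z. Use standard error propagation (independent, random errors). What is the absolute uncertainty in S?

20.0

S is a linear combination, so absolute uncertainties add in quadrature:
  (δd)² = 256;  (3·δz)² = 144
δS = √(400) = 20.0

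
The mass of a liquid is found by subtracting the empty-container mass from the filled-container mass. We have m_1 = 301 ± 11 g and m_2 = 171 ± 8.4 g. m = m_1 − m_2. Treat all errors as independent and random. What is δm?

For a sum/difference, combine absolute errors in quadrature:
  (δm_1)² = 121;  (δm_2)² = 70.6
δm = √(192) = 13.8 g

13.8 g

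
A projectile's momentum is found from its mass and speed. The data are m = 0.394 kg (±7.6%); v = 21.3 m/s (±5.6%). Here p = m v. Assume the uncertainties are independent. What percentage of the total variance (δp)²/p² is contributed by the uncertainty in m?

(δp/p)² = (1·δm/m)² + (1·δv/v)²
  m term: (1×0.0760)² = 0.00578
  v term: (1×0.0560)² = 0.00314
Total = 0.00891. Share from m = 0.00578/0.00891 = 0.648.

64.8%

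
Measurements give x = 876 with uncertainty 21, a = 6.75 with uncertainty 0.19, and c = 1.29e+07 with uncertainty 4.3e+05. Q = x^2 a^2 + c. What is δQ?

Let p = x^2·a^2 = 3.5e+07. δp/p = √((2·δx/x)² + (2·δa/a)²) = √(0.00230 + 0.00317) = 0.0739, so δp = 2.59e+06.
Q = p + c: δQ = √(δp² + δc²) = √(6.68e+12 + 1.85e+11) = 2.62e+06

2.62e+06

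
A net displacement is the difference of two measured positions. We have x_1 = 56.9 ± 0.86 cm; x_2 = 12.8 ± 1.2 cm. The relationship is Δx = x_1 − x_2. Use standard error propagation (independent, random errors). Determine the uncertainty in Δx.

Δx is a linear combination, so absolute uncertainties add in quadrature:
  (δx_1)² = 0.740;  (δx_2)² = 1.44
δΔx = √(2.18) = 1.48 cm

1.48 cm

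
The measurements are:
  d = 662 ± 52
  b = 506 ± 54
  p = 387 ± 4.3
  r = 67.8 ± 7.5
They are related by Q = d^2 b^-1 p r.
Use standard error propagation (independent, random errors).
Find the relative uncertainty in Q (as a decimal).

0.220

Since Q is a product/quotient, work with relative uncertainties:
  (2·δd/d)² = (2×0.0785)² = 0.0247;  (-1·δb/b)² = (-1×0.107)² = 0.0114;  (1·δp/p)² = (1×0.0111)² = 0.000123;  (1·δr/r)² = (1×0.111)² = 0.0122
δQ/Q = √(0.0484) = 0.220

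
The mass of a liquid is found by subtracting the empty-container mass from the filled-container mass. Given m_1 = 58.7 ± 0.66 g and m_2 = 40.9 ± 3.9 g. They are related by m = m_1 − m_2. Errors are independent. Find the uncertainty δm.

Absolute uncertainties add in quadrature for a linear combination:
  (δm_1)² = 0.436;  (δm_2)² = 15.2
δm = √(15.6) = 3.96 g

3.96 g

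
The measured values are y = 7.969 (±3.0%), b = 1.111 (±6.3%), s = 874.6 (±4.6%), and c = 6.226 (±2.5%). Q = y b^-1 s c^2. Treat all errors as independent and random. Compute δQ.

For a monomial Q ∝ y, b^-1, s, c^2, fractional errors add in quadrature:
  (1·δy/y)² = (1×0.0300)² = 0.000900;  (-1·δb/b)² = (-1×0.0630)² = 0.00397;  (1·δs/s)² = (1×0.0460)² = 0.00212;  (2·δc/c)² = (2×0.0250)² = 0.00250
δQ/Q = √(0.00949) = 0.0974
Q = 243200, so δQ = 0.0974 × 243200 = 23700.

23700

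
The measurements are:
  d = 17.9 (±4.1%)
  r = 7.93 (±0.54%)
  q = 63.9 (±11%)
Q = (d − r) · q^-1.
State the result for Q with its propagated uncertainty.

0.156 ± 0.0207

Let u = d − r = 9.97. δu = √(δd² + δr²) = √(0.539 + 0.00183) = 0.735, so δu/u = 0.0737.
Q is then a monomial in u, q:
δQ/Q = √((δu/u)² + (-1·δq/q)²) = √(0.00544 + 0.0121) = 0.132
Q = 0.156, so δQ = 0.132 × 0.156 = 0.0207.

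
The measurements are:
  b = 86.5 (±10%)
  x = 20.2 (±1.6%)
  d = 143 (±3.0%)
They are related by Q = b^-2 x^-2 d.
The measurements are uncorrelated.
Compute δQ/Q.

Each factor contributes (exponent × relative error)² to (δQ/Q)²:
  (-2·δb/b)² = (-2×0.100)² = 0.0400;  (-2·δx/x)² = (-2×0.0160)² = 0.00102;  (1·δd/d)² = (1×0.0300)² = 0.000900
δQ/Q = √(0.0419) = 0.205

0.205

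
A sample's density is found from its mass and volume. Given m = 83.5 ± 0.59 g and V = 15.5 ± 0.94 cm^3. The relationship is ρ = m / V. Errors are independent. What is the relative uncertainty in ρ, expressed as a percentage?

6.11%

Relative error in a monomial: (δρ/ρ)² = Σ (nᵢ · δxᵢ/xᵢ)².
  (1·δm/m)² = (1×0.00707)² = 4.99e-05;  (-1·δV/V)² = (-1×0.0606)² = 0.00368
δρ/ρ = √(0.00373) = 0.0611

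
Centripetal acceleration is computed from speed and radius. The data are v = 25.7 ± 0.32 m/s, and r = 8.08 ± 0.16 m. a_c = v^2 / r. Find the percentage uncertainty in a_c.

a_c is a product of powers, so relative uncertainties combine in quadrature:
  (2·δv/v)² = (2×0.0125)² = 0.000620;  (-1·δr/r)² = (-1×0.0198)² = 0.000392
δa_c/a_c = √(0.00101) = 0.0318

3.18%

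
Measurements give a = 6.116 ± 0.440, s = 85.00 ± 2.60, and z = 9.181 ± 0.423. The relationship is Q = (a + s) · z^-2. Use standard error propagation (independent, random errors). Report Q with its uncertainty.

Let u = a + s = 91.12. δu = √(δa² + δs²) = √(0.194 + 6.76) = 2.64, so δu/u = 0.0289.
Q is then a monomial in u, z:
δQ/Q = √((δu/u)² + (-2·δz/z)²) = √(0.000838 + 0.00849) = 0.0966
Q = 1.081, so δQ = 0.0966 × 1.081 = 0.104.

1.081 ± 0.104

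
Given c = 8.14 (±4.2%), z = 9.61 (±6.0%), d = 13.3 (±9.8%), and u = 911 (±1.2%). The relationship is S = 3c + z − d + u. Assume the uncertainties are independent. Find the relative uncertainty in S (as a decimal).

0.0119

S is a linear combination, so absolute uncertainties add in quadrature:
  (3·δc)² = 1.05;  (δz)² = 0.332;  (δd)² = 1.70;  (δu)² = 120
δS = √(123) = 11.1
S = 932, so δS/S = 11.1/932 = 0.0119.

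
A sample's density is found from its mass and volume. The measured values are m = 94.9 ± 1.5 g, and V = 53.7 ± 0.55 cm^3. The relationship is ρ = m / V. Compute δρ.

0.0333 g/cm^3

Each factor contributes (exponent × relative error)² to (δρ/ρ)²:
  (1·δm/m)² = (1×0.0158)² = 0.000250;  (-1·δV/V)² = (-1×0.0102)² = 0.000105
δρ/ρ = √(0.000355) = 0.0188
ρ = 1.77 g/cm^3, so δρ = 0.0188 × 1.77 = 0.0333 g/cm^3.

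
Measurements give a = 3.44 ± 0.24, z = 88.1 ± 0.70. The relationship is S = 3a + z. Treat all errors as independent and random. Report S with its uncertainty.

Sums and differences: (δS)² = Σ (cᵢ δxᵢ)².
  (3·δa)² = 0.518;  (δz)² = 0.490
δS = √(1.01) = 1.00
S = 98.4.

98.4 ± 1.00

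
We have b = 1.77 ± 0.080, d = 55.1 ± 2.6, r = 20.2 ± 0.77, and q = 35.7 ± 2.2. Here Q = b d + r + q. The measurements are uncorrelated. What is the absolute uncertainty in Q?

Let p = b·d = 97.5. δp/p = √((1·δb/b)² + (1·δd/d)²) = √(0.00204 + 0.00223) = 0.0653, so δp = 6.37.
Q = p + r + q: δQ = √(δp² + δr² + δq²) = √(40.6 + 0.593 + 4.84) = 6.79

6.79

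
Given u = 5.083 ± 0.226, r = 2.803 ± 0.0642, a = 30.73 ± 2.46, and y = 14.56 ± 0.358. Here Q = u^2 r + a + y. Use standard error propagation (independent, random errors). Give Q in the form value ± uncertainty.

117.7 ± 7.10

Let p = u^2·r = 72.42. δp/p = √((2·δu/u)² + (1·δr/r)²) = √(0.00791 + 0.000525) = 0.0918, so δp = 6.65.
Q = p + a + y: δQ = √(δp² + δa² + δy²) = √(44.2 + 6.05 + 0.128) = 7.10
Q = 117.7.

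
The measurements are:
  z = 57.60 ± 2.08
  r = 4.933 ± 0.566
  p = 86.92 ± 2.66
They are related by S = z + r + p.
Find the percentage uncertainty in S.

S is a linear combination, so absolute uncertainties add in quadrature:
  (δz)² = 4.33;  (δr)² = 0.320;  (δp)² = 7.08
δS = √(11.7) = 3.42
S = 149.5, so δS/S = 3.42/149.5 = 0.0229.

2.29%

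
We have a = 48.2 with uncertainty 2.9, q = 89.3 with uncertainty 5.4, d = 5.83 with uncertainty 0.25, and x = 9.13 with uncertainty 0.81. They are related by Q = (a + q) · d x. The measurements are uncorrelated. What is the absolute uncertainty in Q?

792

Let u = a + q = 138. δu = √(δa² + δq²) = √(8.41 + 29.2) = 6.13, so δu/u = 0.0446.
Q is then a monomial in u, d, x:
δQ/Q = √((δu/u)² + (1·δd/d)² + (1·δx/x)²) = √(0.00199 + 0.00184 + 0.00787) = 0.108
Q = 7320, so δQ = 0.108 × 7320 = 792.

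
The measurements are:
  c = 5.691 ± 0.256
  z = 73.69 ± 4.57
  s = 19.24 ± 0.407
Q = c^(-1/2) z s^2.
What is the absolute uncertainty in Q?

896

Products/powers → add relative errors in quadrature, weighted by exponent:
  (−½·δc/c)² = (-0.5×0.0450)² = 0.000506;  (1·δz/z)² = (1×0.0620)² = 0.00385;  (2·δs/s)² = (2×0.0212)² = 0.00179
δQ/Q = √(0.00614) = 0.0784
Q = 11430, so δQ = 0.0784 × 11430 = 896.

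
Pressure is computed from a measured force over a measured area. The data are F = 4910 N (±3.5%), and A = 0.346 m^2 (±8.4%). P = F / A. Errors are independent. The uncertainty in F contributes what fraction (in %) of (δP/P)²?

14.8%

(δP/P)² = (1·δF/F)² + (-1·δA/A)²
  F term: (1×0.0350)² = 0.00123
  A term: (-1×0.0840)² = 0.00706
Total = 0.00828. Share from F = 0.00123/0.00828 = 0.148.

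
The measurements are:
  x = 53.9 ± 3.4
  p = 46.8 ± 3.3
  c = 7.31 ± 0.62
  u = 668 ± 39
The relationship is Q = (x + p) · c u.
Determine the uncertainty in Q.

Let w = x + p = 101. δw = √(δx² + δp²) = √(11.6 + 10.9) = 4.74, so δw/w = 0.0471.
Q is then a monomial in w, c, u:
δQ/Q = √((δw/w)² + (1·δc/c)² + (1·δu/u)²) = √(0.00221 + 0.00719 + 0.00341) = 0.113
Q = 4.92e+05, so δQ = 0.113 × 4.92e+05 = 55700.

55700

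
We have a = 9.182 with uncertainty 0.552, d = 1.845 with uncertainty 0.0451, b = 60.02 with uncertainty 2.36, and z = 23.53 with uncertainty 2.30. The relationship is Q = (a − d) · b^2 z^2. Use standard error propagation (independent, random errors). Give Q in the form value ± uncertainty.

(1.463 ± 0.328) × 10^7

Let u = a − d = 7.337. δu = √(δa² + δd²) = √(0.305 + 0.00203) = 0.554, so δu/u = 0.0755.
Q is then a monomial in u, b, z:
δQ/Q = √((δu/u)² + (2·δb/b)² + (2·δz/z)²) = √(0.00570 + 0.00618 + 0.0382) = 0.224
Q = 1.463e+07, so δQ = 0.224 × 1.463e+07 = 3.28e+06.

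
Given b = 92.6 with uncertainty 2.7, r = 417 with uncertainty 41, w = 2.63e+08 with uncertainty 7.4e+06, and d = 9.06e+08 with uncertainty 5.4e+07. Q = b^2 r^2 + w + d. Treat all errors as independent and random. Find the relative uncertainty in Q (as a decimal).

0.117

Let p = b^2·r^2 = 1.49e+09. δp/p = √((2·δb/b)² + (2·δr/r)²) = √(0.00340 + 0.0387) = 0.205, so δp = 3.06e+08.
Q = p + w + d: δQ = √(δp² + δw² + δd²) = √(9.35e+16 + 5.48e+13 + 2.92e+15) = 3.11e+08
Q = 2.66e+09, so δQ/Q = 3.11e+08/2.66e+09 = 0.117.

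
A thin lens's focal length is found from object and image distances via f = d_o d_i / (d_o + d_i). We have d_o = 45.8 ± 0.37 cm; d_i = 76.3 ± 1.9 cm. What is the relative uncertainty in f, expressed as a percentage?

∂f/∂d_o = (d_i/(d_o+d_i))² = 0.390;  ∂f/∂d_i = (d_o/(d_o+d_i))² = 0.141
δf = √((∂f/∂d_o · δd_o)² + (∂f/∂d_i · δd_i)²) = √(0.0209 + 0.0715) = 0.304 cm
f = 28.6 cm, so δf/f = 0.304/28.6 = 0.0106.

1.06%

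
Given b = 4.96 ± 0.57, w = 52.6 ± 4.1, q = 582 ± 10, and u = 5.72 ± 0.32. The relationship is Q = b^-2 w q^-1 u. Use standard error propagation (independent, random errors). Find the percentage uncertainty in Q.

Products/powers → add relative errors in quadrature, weighted by exponent:
  (-2·δb/b)² = (-2×0.115)² = 0.0528;  (1·δw/w)² = (1×0.0779)² = 0.00608;  (-1·δq/q)² = (-1×0.0172)² = 0.000295;  (1·δu/u)² = (1×0.0559)² = 0.00313
δQ/Q = √(0.0623) = 0.250

25.0%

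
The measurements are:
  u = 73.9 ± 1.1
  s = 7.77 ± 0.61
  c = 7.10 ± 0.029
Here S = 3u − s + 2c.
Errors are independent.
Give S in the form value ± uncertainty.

228 ± 3.36

S is a linear combination, so absolute uncertainties add in quadrature:
  (3·δu)² = 10.9;  (δs)² = 0.372;  (2·δc)² = 0.00336
δS = √(11.3) = 3.36
S = 228.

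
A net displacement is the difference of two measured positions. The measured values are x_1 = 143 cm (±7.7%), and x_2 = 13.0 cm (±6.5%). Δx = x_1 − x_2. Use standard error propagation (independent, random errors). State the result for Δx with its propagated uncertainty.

Each term contributes (cᵢ δxᵢ)² to (δΔx)²:
  (δx_1)² = 121;  (δx_2)² = 0.714
δΔx = √(122) = 11.0 cm
Δx = 130 cm.

130 ± 11.0 cm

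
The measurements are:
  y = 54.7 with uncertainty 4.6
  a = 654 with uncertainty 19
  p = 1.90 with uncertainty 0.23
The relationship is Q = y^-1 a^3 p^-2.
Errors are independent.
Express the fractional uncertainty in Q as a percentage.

Q is a product of powers, so relative uncertainties combine in quadrature:
  (-1·δy/y)² = (-1×0.0841)² = 0.00707;  (3·δa/a)² = (3×0.0291)² = 0.00760;  (-2·δp/p)² = (-2×0.121)² = 0.0586
δQ/Q = √(0.0733) = 0.271

27.1%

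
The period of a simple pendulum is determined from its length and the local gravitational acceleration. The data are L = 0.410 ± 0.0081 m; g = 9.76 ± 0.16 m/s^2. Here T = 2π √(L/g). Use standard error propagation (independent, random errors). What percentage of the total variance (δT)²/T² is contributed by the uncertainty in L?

59.2%

(δT/T)² = (½·δL/L)² + (−½·δg/g)²
  L term: (0.5×0.0198)² = 9.76e-05
  g term: (-0.5×0.0164)² = 6.72e-05
Total = 0.000165. Share from L = 9.76e-05/0.000165 = 0.592.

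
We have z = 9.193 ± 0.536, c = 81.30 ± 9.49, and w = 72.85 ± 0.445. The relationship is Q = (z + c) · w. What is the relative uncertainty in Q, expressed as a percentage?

10.5%

Let u = z + c = 90.49. δu = √(δz² + δc²) = √(0.287 + 90.1) = 9.51, so δu/u = 0.105.
Q is then a monomial in u, w:
δQ/Q = √((δu/u)² + (1·δw/w)²) = √(0.0110 + 3.73e-05) = 0.105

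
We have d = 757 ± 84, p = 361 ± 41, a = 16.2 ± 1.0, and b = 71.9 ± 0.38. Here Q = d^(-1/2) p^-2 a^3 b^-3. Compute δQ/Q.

0.299

For a monomial Q ∝ d^(-1/2), p^-2, a^3, b^-3, fractional errors add in quadrature:
  (−½·δd/d)² = (-0.5×0.111)² = 0.00308;  (-2·δp/p)² = (-2×0.114)² = 0.0516;  (3·δa/a)² = (3×0.0617)² = 0.0343;  (-3·δb/b)² = (-3×0.00529)² = 0.000251
δQ/Q = √(0.0892) = 0.299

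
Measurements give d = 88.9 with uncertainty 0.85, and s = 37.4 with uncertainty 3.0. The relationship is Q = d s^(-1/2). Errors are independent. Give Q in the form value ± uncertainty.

Relative error in a monomial: (δQ/Q)² = Σ (nᵢ · δxᵢ/xᵢ)².
  (1·δd/d)² = (1×0.00956)² = 9.14e-05;  (−½·δs/s)² = (-0.5×0.0802)² = 0.00161
δQ/Q = √(0.00170) = 0.0412
Q = 14.5, so δQ = 0.0412 × 14.5 = 0.599.

14.5 ± 0.599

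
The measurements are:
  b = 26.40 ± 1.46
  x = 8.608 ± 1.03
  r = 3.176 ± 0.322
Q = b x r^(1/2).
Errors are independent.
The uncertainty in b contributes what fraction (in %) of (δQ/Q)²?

15.3%

(δQ/Q)² = (1·δb/b)² + (1·δx/x)² + (½·δr/r)²
  b term: (1×0.0553)² = 0.00306
  x term: (1×0.120)² = 0.0143
  r term: (0.5×0.101)² = 0.00257
Total = 0.0199. Share from b = 0.00306/0.0199 = 0.153.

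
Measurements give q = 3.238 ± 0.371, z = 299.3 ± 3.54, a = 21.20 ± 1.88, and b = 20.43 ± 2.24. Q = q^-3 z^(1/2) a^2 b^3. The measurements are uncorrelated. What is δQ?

For a monomial Q ∝ q^-3, z^(1/2), a^2, b^3, fractional errors add in quadrature:
  (-3·δq/q)² = (-3×0.115)² = 0.118;  (½·δz/z)² = (0.5×0.0118)² = 3.5e-05;  (2·δa/a)² = (2×0.0887)² = 0.0315;  (3·δb/b)² = (3×0.110)² = 0.108
δQ/Q = √(0.258) = 0.508
Q = 1.953e+06, so δQ = 0.508 × 1.953e+06 = 9.92e+05.

9.92e+05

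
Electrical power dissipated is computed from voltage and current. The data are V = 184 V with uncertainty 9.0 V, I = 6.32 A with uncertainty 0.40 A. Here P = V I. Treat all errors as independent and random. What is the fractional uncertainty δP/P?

For a monomial P ∝ V, I, fractional errors add in quadrature:
  (1·δV/V)² = (1×0.0489)² = 0.00239;  (1·δI/I)² = (1×0.0633)² = 0.00401
δP/P = √(0.00640) = 0.0800

0.0800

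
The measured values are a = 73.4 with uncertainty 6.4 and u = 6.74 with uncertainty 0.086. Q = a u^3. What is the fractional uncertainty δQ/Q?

Products/powers → add relative errors in quadrature, weighted by exponent:
  (1·δa/a)² = (1×0.0872)² = 0.00760;  (3·δu/u)² = (3×0.0128)² = 0.00147
δQ/Q = √(0.00907) = 0.0952

0.0952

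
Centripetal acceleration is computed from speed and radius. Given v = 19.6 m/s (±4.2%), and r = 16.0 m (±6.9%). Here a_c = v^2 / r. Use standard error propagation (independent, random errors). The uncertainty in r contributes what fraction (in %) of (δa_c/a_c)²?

40.3%

(δa_c/a_c)² = (2·δv/v)² + (-1·δr/r)²
  v term: (2×0.0420)² = 0.00706
  r term: (-1×0.0690)² = 0.00476
Total = 0.0118. Share from r = 0.00476/0.0118 = 0.403.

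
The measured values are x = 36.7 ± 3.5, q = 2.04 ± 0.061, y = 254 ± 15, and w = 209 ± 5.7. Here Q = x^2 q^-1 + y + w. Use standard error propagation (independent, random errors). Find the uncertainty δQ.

Let p = x^2·q^-1 = 660. δp/p = √((2·δx/x)² + (-1·δq/q)²) = √(0.0364 + 0.000894) = 0.193, so δp = 127.
Q = p + y + w: δQ = √(δp² + δy² + δw²) = √(16200 + 225 + 32.5) = 128

128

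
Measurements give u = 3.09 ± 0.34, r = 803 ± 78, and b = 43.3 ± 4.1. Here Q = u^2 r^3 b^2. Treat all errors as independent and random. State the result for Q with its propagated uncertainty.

Products/powers → add relative errors in quadrature, weighted by exponent:
  (2·δu/u)² = (2×0.110)² = 0.0484;  (3·δr/r)² = (3×0.0971)² = 0.0849;  (2·δb/b)² = (2×0.0947)² = 0.0359
δQ/Q = √(0.169) = 0.411
Q = 9.27e+12, so δQ = 0.411 × 9.27e+12 = 3.81e+12.

(9.27 ± 3.81) × 10^12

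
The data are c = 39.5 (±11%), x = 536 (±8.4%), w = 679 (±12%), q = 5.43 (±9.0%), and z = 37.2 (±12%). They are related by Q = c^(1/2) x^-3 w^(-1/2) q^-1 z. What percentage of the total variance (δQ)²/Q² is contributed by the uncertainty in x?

(δQ/Q)² = (½·δc/c)² + (-3·δx/x)² + (−½·δw/w)² + (-1·δq/q)² + (1·δz/z)²
  c term: (0.5×0.110)² = 0.00302
  x term: (-3×0.0840)² = 0.0635
  w term: (-0.5×0.120)² = 0.00360
  q term: (-1×0.0900)² = 0.00810
  z term: (1×0.120)² = 0.0144
Total = 0.0926. Share from x = 0.0635/0.0926 = 0.686.

68.6%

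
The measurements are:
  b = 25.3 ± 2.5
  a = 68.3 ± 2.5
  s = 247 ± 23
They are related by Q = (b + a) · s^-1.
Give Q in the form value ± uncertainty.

Let u = b + a = 93.6. δu = √(δb² + δa²) = √(6.25 + 6.25) = 3.54, so δu/u = 0.0378.
Q is then a monomial in u, s:
δQ/Q = √((δu/u)² + (-1·δs/s)²) = √(0.00143 + 0.00867) = 0.100
Q = 0.379, so δQ = 0.100 × 0.379 = 0.0381.

0.379 ± 0.0381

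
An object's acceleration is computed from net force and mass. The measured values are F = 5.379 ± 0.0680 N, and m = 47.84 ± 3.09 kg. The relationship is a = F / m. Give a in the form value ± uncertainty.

0.1124 ± 0.00740 m/s^2

For a monomial a ∝ F, m^-1, fractional errors add in quadrature:
  (1·δF/F)² = (1×0.0126)² = 0.000160;  (-1·δm/m)² = (-1×0.0646)² = 0.00417
δa/a = √(0.00433) = 0.0658
a = 0.1124 m/s^2, so δa = 0.0658 × 0.1124 = 0.00740 m/s^2.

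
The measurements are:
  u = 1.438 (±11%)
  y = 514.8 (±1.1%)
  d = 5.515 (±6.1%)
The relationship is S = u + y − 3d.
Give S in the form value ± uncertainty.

499.7 ± 5.75

Sums and differences: (δS)² = Σ (cᵢ δxᵢ)².
  (δu)² = 0.0250;  (δy)² = 32.1;  (3·δd)² = 1.02
δS = √(33.1) = 5.75
S = 499.7.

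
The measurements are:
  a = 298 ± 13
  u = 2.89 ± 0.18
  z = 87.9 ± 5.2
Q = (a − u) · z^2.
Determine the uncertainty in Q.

Let w = a − u = 295. δw = √(δa² + δu²) = √(169 + 0.0324) = 13.0, so δw/w = 0.0441.
Q is then a monomial in w, z:
δQ/Q = √((δw/w)² + (2·δz/z)²) = √(0.00194 + 0.0140) = 0.126
Q = 2.28e+06, so δQ = 0.126 × 2.28e+06 = 2.88e+05.

2.88e+05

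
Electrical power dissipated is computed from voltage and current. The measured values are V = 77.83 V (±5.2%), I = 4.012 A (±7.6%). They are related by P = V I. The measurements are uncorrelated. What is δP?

P is a product of powers, so relative uncertainties combine in quadrature:
  (1·δV/V)² = (1×0.0520)² = 0.00270;  (1·δI/I)² = (1×0.0760)² = 0.00578
δP/P = √(0.00848) = 0.0921
P = 312.3 W, so δP = 0.0921 × 312.3 = 28.8 W.

28.8 W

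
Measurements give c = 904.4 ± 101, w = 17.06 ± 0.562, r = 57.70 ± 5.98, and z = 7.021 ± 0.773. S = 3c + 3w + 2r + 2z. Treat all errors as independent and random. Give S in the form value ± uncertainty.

2894 ± 303

S is a linear combination, so absolute uncertainties add in quadrature:
  (3·δc)² = 91800;  (3·δw)² = 2.84;  (2·δr)² = 143;  (2·δz)² = 2.39
δS = √(92000) = 303
S = 2894.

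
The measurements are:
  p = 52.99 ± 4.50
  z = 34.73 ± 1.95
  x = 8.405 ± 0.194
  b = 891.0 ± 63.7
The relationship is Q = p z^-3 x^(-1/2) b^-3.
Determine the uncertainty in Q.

Relative error in a monomial: (δQ/Q)² = Σ (nᵢ · δxᵢ/xᵢ)².
  (1·δp/p)² = (1×0.0849)² = 0.00721;  (-3·δz/z)² = (-3×0.0561)² = 0.0284;  (−½·δx/x)² = (-0.5×0.0231)² = 0.000133;  (-3·δb/b)² = (-3×0.0715)² = 0.0460
δQ/Q = √(0.0817) = 0.286
Q = 6.168e-13, so δQ = 0.286 × 6.168e-13 = 1.76e-13.

1.76e-13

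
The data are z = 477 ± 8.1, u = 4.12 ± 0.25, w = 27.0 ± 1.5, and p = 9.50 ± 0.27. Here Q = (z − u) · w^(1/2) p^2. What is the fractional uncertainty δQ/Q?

Let h = z − u = 473. δh = √(δz² + δu²) = √(65.6 + 0.0625) = 8.10, so δh/h = 0.0171.
Q is then a monomial in h, w, p:
δQ/Q = √((δh/h)² + (½·δw/w)² + (2·δp/p)²) = √(0.000294 + 0.000772 + 0.00323) = 0.0655

0.0655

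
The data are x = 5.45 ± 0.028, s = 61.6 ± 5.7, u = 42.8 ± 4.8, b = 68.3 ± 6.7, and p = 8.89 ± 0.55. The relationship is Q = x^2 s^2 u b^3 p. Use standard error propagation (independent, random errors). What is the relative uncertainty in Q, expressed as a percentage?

Each factor contributes (exponent × relative error)² to (δQ/Q)²:
  (2·δx/x)² = (2×0.00514)² = 0.000106;  (2·δs/s)² = (2×0.0925)² = 0.0342;  (1·δu/u)² = (1×0.112)² = 0.0126;  (3·δb/b)² = (3×0.0981)² = 0.0866;  (1·δp/p)² = (1×0.0619)² = 0.00383
δQ/Q = √(0.137) = 0.371

37.1%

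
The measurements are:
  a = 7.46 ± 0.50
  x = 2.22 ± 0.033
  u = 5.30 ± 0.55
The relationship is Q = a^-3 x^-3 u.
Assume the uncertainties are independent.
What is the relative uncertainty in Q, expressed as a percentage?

23.1%

Q is a product of powers, so relative uncertainties combine in quadrature:
  (-3·δa/a)² = (-3×0.0670)² = 0.0404;  (-3·δx/x)² = (-3×0.0149)² = 0.00199;  (1·δu/u)² = (1×0.104)² = 0.0108
δQ/Q = √(0.0532) = 0.231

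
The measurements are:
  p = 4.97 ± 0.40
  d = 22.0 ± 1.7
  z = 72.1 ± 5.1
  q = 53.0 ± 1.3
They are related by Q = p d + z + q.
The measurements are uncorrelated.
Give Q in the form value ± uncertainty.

Let w = p·d = 109. δw/w = √((1·δp/p)² + (1·δd/d)²) = √(0.00648 + 0.00597) = 0.112, so δw = 12.2.
Q = w + z + q: δQ = √(δw² + δz² + δq²) = √(149 + 26.0 + 1.69) = 13.3
Q = 234.

234 ± 13.3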